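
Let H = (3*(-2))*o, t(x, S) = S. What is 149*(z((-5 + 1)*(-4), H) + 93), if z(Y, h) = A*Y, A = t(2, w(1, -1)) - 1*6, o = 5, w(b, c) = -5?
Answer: -12367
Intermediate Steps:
H = -30 (H = (3*(-2))*5 = -6*5 = -30)
A = -11 (A = -5 - 1*6 = -5 - 6 = -11)
z(Y, h) = -11*Y
149*(z((-5 + 1)*(-4), H) + 93) = 149*(-11*(-5 + 1)*(-4) + 93) = 149*(-(-44)*(-4) + 93) = 149*(-11*16 + 93) = 149*(-176 + 93) = 149*(-83) = -12367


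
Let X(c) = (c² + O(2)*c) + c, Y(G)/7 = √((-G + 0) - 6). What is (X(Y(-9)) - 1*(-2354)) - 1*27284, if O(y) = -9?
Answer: -24783 - 56*√3 ≈ -24880.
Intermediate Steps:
Y(G) = 7*√(-6 - G) (Y(G) = 7*√((-G + 0) - 6) = 7*√(-G - 6) = 7*√(-6 - G))
X(c) = c² - 8*c (X(c) = (c² - 9*c) + c = c² - 8*c)
(X(Y(-9)) - 1*(-2354)) - 1*27284 = ((7*√(-6 - 1*(-9)))*(-8 + 7*√(-6 - 1*(-9))) - 1*(-2354)) - 1*27284 = ((7*√(-6 + 9))*(-8 + 7*√(-6 + 9)) + 2354) - 27284 = ((7*√3)*(-8 + 7*√3) + 2354) - 27284 = (7*√3*(-8 + 7*√3) + 2354) - 27284 = (2354 + 7*√3*(-8 + 7*√3)) - 27284 = -24930 + 7*√3*(-8 + 7*√3)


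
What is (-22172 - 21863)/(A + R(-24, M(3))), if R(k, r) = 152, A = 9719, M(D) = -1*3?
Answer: -44035/9871 ≈ -4.4610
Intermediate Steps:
M(D) = -3
(-22172 - 21863)/(A + R(-24, M(3))) = (-22172 - 21863)/(9719 + 152) = -44035/9871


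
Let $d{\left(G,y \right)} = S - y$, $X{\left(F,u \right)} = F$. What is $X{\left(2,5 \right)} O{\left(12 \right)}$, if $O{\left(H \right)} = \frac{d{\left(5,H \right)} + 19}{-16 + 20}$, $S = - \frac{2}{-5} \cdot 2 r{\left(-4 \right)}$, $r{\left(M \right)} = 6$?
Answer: $\frac{59}{10} \approx 5.9$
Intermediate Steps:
$S = \frac{24}{5}$ ($S = - \frac{2}{-5} \cdot 2 \cdot 6 = \left(-2\right) \left(- \frac{1}{5}\right) 2 \cdot 6 = \frac{2}{5} \cdot 2 \cdot 6 = \frac{4}{5} \cdot 6 = \frac{24}{5} \approx 4.8$)
$d{\left(G,y \right)} = \frac{24}{5} - y$
$O{\left(H \right)} = \frac{119}{20} - \frac{H}{4}$ ($O{\left(H \right)} = \frac{\left(\frac{24}{5} - H\right) + 19}{-16 + 20} = \frac{\frac{119}{5} - H}{4} = \left(\frac{119}{5} - H\right) \frac{1}{4} = \frac{119}{20} - \frac{H}{4}$)
$X{\left(2,5 \right)} O{\left(12 \right)} = 2 \left(\frac{119}{20} - 3\right) = 2 \cdot \frac{59}{20} = \frac{59}{10}$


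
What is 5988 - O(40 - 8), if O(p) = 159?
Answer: 5829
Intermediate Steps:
5988 - O(40 - 8) = 5988 - 1*159 = 5988 - 159 = 5829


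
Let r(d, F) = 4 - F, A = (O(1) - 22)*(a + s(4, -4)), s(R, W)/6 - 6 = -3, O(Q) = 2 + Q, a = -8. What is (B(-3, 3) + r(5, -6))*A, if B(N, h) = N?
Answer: -1330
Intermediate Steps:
s(R, W) = 18 (s(R, W) = 36 + 6*(-3) = 36 - 18 = 18)
A = -190 (A = ((2 + 1) - 22)*(-8 + 18) = (3 - 22)*10 = -19*10 = -190)
(B(-3, 3) + r(5, -6))*A = (-3 + (4 - 1*(-6)))*(-190) = (-3 + (4 + 6))*(-190) = (-3 + 10)*(-190) = 7*(-190) = -1330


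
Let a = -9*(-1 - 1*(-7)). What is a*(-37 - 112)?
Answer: 8046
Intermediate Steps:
a = -54 (a = -9*(-1 + 7) = -9*6 = -54)
a*(-37 - 112) = -54*(-37 - 112) = -54*(-149) = 8046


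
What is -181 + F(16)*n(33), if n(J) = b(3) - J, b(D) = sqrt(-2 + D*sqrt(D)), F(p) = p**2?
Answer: -8629 + 256*sqrt(-2 + 3*sqrt(3)) ≈ -8171.3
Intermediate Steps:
b(D) = sqrt(-2 + D**(3/2))
n(J) = sqrt(-2 + 3*sqrt(3)) - J (n(J) = sqrt(-2 + 3**(3/2)) - J = sqrt(-2 + 3*sqrt(3)) - J)
-181 + F(16)*n(33) = -181 + 16**2*(sqrt(-2 + 3*sqrt(3)) - 1*33) = -181 + 256*(sqrt(-2 + 3*sqrt(3)) - 33) = -181 + 256*(-33 + sqrt(-2 + 3*sqrt(3))) = -181 + (-8448 + 256*sqrt(-2 + 3*sqrt(3))) = -8629 + 256*sqrt(-2 + 3*sqrt(3))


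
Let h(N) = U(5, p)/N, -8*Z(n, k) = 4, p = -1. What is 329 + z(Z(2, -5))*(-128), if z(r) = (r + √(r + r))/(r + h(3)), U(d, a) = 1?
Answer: -55 + 768*I ≈ -55.0 + 768.0*I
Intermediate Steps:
Z(n, k) = -½ (Z(n, k) = -⅛*4 = -½)
h(N) = 1/N
z(r) = (r + √2*√r)/(⅓ + r) (z(r) = (r + √(r + r))/(r + 1/3) = (r + √(2*r))/(r + ⅓) = (r + √2*√r)/(⅓ + r))
329 + z(Z(2, -5))*(-128) = 329 + (3*(-½ + √2*√(-½))/(1 + 3*(-½)))*(-128) = 329 + (3*(-½ + √2*(I*√2/2))/(1 - 3/2))*(-128) = 329 + (3*(-½ + I)/(-½))*(-128) = 329 + (3*(-2)*(-½ + I))*(-128) = 329 + (3 - 6*I)*(-128) = 329 + (-384 + 768*I) = -55 + 768*I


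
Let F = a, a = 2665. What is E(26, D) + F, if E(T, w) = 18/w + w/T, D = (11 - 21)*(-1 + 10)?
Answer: 172987/65 ≈ 2661.3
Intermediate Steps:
D = -90 (D = -10*9 = -90)
F = 2665
E(26, D) + F = (18/(-90) - 90/26) + 2665 = (18*(-1/90) - 90*1/26) + 2665 = (-⅕ - 45/13) + 2665 = -238/65 + 2665 = 172987/65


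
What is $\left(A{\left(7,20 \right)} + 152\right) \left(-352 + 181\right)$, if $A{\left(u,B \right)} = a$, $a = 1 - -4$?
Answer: $-26847$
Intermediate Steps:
$a = 5$ ($a = 1 + 4 = 5$)
$A{\left(u,B \right)} = 5$
$\left(A{\left(7,20 \right)} + 152\right) \left(-352 + 181\right) = \left(5 + 152\right) \left(-352 + 181\right) = 157 \left(-171\right) = -26847$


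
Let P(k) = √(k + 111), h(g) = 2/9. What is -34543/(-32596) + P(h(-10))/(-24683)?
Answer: 34543/32596 - √1001/74049 ≈ 1.0593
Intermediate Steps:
h(g) = 2/9 (h(g) = 2*(⅑) = 2/9)
P(k) = √(111 + k)
-34543/(-32596) + P(h(-10))/(-24683) = -34543/(-32596) + √(111 + 2/9)/(-24683) = -34543*(-1/32596) + √(1001/9)*(-1/24683) = 34543/32596 + (√1001/3)*(-1/24683) = 34543/32596 - √1001/74049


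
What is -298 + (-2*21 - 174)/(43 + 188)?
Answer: -23018/77 ≈ -298.94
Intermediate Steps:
-298 + (-2*21 - 174)/(43 + 188) = -298 + (-42 - 174)/231 = -298 - 216*1/231 = -298 - 72/77 = -23018/77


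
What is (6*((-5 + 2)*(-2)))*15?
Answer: 540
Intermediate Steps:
(6*((-5 + 2)*(-2)))*15 = (6*(-3*(-2)))*15 = (6*6)*15 = 36*15 = 540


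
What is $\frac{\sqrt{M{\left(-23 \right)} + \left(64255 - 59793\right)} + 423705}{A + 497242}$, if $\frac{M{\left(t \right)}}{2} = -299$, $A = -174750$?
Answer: $\frac{423705}{322492} + \frac{\sqrt{966}}{161246} \approx 1.314$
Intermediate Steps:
$M{\left(t \right)} = -598$ ($M{\left(t \right)} = 2 \left(-299\right) = -598$)
$\frac{\sqrt{M{\left(-23 \right)} + \left(64255 - 59793\right)} + 423705}{A + 497242} = \frac{\sqrt{-598 + \left(64255 - 59793\right)} + 423705}{-174750 + 497242} = \frac{\sqrt{-598 + \left(64255 - 59793\right)} + 423705}{322492} = \left(\sqrt{-598 + 4462} + 423705\right) \frac{1}{322492} = \left(\sqrt{3864} + 423705\right) \frac{1}{322492} = \left(2 \sqrt{966} + 423705\right) \frac{1}{322492} = \left(423705 + 2 \sqrt{966}\right) \frac{1}{322492} = \frac{423705}{322492} + \frac{\sqrt{966}}{161246}$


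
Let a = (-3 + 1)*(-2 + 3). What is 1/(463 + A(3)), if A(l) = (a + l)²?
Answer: 1/464 ≈ 0.0021552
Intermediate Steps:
a = -2 (a = -2*1 = -2)
A(l) = (-2 + l)²
1/(463 + A(3)) = 1/(463 + (-2 + 3)²) = 1/(463 + 1²) = 1/(463 + 1) = 1/464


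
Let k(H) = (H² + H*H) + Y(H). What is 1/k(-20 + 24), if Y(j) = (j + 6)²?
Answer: 1/132 ≈ 0.0075758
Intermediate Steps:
Y(j) = (6 + j)²
k(H) = (6 + H)² + 2*H² (k(H) = (H² + H*H) + (6 + H)² = (H² + H²) + (6 + H)² = 2*H² + (6 + H)² = (6 + H)² + 2*H²)
1/k(-20 + 24) = 1/((6 + (-20 + 24))² + 2*(-20 + 24)²) = 1/((6 + 4)² + 2*4²) = 1/(10² + 2*16) = 1/(100 + 32) = 1/132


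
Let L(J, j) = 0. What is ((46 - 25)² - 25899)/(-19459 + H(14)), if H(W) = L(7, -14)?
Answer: 25458/19459 ≈ 1.3083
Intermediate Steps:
H(W) = 0
((46 - 25)² - 25899)/(-19459 + H(14)) = ((46 - 25)² - 25899)/(-19459 + 0) = (21² - 25899)/(-19459) = (441 - 25899)*(-1/19459) = -25458*(-1/19459) = 25458/19459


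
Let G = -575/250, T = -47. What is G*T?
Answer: 1081/10 ≈ 108.10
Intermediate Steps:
G = -23/10 (G = -575*1/250 = -23/10 ≈ -2.3000)
G*T = -23/10*(-47) = 1081/10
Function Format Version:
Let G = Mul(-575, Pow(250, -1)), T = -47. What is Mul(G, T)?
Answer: Rational(1081, 10) ≈ 108.10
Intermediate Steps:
G = Rational(-23, 10) (G = Mul(-575, Rational(1, 250)) = Rational(-23, 10) ≈ -2.3000)
Mul(G, T) = Mul(Rational(-23, 10), -47) = Rational(1081, 10)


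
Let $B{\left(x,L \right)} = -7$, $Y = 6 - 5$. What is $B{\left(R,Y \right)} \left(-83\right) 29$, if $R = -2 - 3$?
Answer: $16849$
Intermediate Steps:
$Y = 1$ ($Y = 6 - 5 = 1$)
$R = -5$
$B{\left(R,Y \right)} \left(-83\right) 29 = \left(-7\right) \left(-83\right) 29 = 581 \cdot 29 = 16849$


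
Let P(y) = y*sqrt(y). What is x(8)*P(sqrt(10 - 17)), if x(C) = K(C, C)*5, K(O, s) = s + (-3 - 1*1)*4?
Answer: -40*7**(3/4)*I**(3/2) ≈ 121.72 - 121.72*I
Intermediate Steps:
K(O, s) = -16 + s (K(O, s) = s + (-3 - 1)*4 = s - 4*4 = s - 16 = -16 + s)
x(C) = -80 + 5*C (x(C) = (-16 + C)*5 = -80 + 5*C)
P(y) = y**(3/2)
x(8)*P(sqrt(10 - 17)) = (-80 + 5*8)*(sqrt(10 - 17))**(3/2) = (-80 + 40)*(sqrt(-7))**(3/2) = -40*7**(3/4)*I**(3/2)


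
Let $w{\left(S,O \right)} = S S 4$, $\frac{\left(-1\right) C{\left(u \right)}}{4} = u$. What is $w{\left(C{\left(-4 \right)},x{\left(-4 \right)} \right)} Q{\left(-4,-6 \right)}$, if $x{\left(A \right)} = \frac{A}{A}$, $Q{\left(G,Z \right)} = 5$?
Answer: $5120$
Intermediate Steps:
$C{\left(u \right)} = - 4 u$
$x{\left(A \right)} = 1$
$w{\left(S,O \right)} = 4 S^{2}$ ($w{\left(S,O \right)} = S^{2} \cdot 4 = 4 S^{2}$)
$w{\left(C{\left(-4 \right)},x{\left(-4 \right)} \right)} Q{\left(-4,-6 \right)} = 4 \left(\left(-4\right) \left(-4\right)\right)^{2} \cdot 5 = 4 \cdot 16^{2} \cdot 5 = 4 \cdot 256 \cdot 5 = 1024 \cdot 5 = 5120$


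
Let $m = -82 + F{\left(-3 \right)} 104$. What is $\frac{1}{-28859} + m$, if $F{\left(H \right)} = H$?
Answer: $- \frac{11370447}{28859} \approx -394.0$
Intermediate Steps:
$m = -394$ ($m = -82 - 312 = -394$)
$\frac{1}{-28859} + m = \frac{1}{-28859} - 394 = - \frac{1}{28859} - 394 = - \frac{11370447}{28859}$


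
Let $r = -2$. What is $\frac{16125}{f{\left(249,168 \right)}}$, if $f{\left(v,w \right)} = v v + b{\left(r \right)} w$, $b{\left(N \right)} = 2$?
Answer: $\frac{5375}{20779} \approx 0.25867$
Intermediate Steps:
$f{\left(v,w \right)} = v^{2} + 2 w$ ($f{\left(v,w \right)} = v v + 2 w = v^{2} + 2 w$)
$\frac{16125}{f{\left(249,168 \right)}} = \frac{16125}{249^{2} + 2 \cdot 168} = \frac{16125}{62001 + 336} = \frac{16125}{62337} = 16125 \cdot \frac{1}{62337} = \frac{5375}{20779}$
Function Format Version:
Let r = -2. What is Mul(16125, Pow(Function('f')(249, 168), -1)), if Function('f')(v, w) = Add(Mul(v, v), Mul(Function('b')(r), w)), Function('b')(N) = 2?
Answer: Rational(5375, 20779) ≈ 0.25867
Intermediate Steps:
Function('f')(v, w) = Add(Pow(v, 2), Mul(2, w)) (Function('f')(v, w) = Add(Mul(v, v), Mul(2, w)) = Add(Pow(v, 2), Mul(2, w)))
Mul(16125, Pow(Function('f')(249, 168), -1)) = Mul(16125, Pow(Add(Pow(249, 2), Mul(2, 168)), -1)) = Mul(16125, Pow(Add(62001, 336), -1)) = Mul(16125, Pow(62337, -1)) = Mul(16125, Rational(1, 62337)) = Rational(5375, 20779)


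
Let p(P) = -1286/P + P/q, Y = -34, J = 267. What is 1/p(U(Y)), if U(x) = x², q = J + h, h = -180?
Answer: 50286/612227 ≈ 0.082136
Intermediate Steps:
q = 87 (q = 267 - 180 = 87)
p(P) = -1286/P + P/87
1/p(U(Y)) = 1/(-1286/((-34)²) + (1/87)*(-34)²) = 1/(-1286/1156 + (1/87)*1156) = 1/(-1286*1/1156 + 1156/87) = 1/(-643/578 + 1156/87) = 1/(612227/50286) = 50286/612227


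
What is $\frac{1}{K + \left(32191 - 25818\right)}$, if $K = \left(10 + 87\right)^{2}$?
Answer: $\frac{1}{15782} \approx 6.3363 \cdot 10^{-5}$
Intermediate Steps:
$K = 9409$ ($K = 97^{2} = 9409$)
$\frac{1}{K + \left(32191 - 25818\right)} = \frac{1}{9409 + \left(32191 - 25818\right)} = \frac{1}{9409 + 6373} = \frac{1}{15782}$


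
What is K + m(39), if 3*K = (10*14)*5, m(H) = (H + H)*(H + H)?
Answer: 18952/3 ≈ 6317.3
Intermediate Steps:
m(H) = 4*H**2 (m(H) = (2*H)*(2*H) = 4*H**2)
K = 700/3 (K = ((10*14)*5)/3 = (140*5)/3 = (1/3)*700 = 700/3 ≈ 233.33)
K + m(39) = 700/3 + 4*39**2 = 700/3 + 4*1521 = 700/3 + 6084 = 18952/3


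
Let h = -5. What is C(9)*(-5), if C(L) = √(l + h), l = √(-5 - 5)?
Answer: -5*√(-5 + I*√10) ≈ -3.3839 - 11.681*I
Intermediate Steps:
l = I*√10 (l = √(-10) = I*√10 ≈ 3.1623*I)
C(L) = √(-5 + I*√10) (C(L) = √(I*√10 - 5) = √(-5 + I*√10))
C(9)*(-5) = √(-5 + I*√10)*(-5) = -5*√(-5 + I*√10)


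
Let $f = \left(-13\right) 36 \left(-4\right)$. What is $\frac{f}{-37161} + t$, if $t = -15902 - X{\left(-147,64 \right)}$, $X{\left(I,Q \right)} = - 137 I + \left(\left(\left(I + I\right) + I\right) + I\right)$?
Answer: $- \frac{146385645}{4129} \approx -35453.0$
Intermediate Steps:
$X{\left(I,Q \right)} = - 133 I$ ($X{\left(I,Q \right)} = - 137 I + \left(\left(2 I + I\right) + I\right) = - 137 I + \left(3 I + I\right) = - 137 I + 4 I = - 133 I$)
$t = -35453$ ($t = -15902 - \left(-133\right) \left(-147\right) = -15902 - 19551 = -35453$)
$f = 1872$ ($f = \left(-468\right) \left(-4\right) = 1872$)
$\frac{f}{-37161} + t = \frac{1872}{-37161} - 35453 = 1872 \left(- \frac{1}{37161}\right) - 35453 = - \frac{208}{4129} - 35453 = - \frac{146385645}{4129}$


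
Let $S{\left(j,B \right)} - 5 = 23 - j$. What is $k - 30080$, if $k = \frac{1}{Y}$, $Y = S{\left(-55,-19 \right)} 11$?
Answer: $- \frac{27463039}{913} \approx -30080.0$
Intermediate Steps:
$S{\left(j,B \right)} = 28 - j$ ($S{\left(j,B \right)} = 5 - \left(-23 + j\right) = 28 - j$)
$Y = 913$ ($Y = \left(28 - -55\right) 11 = \left(28 + 55\right) 11 = 83 \cdot 11 = 913$)
$k = \frac{1}{913} \approx 0.0010953$
$k - 30080 = \frac{1}{913} - 30080 = - \frac{27463039}{913}$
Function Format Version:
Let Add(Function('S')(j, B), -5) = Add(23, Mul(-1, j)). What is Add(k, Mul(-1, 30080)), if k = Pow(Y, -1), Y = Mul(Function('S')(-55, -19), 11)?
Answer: Rational(-27463039, 913) ≈ -30080.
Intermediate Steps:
Function('S')(j, B) = Add(28, Mul(-1, j)) (Function('S')(j, B) = Add(5, Add(23, Mul(-1, j))) = Add(28, Mul(-1, j)))
Y = 913 (Y = Mul(Add(28, Mul(-1, -55)), 11) = Mul(Add(28, 55), 11) = Mul(83, 11) = 913)
k = Rational(1, 913) (k = Pow(913, -1) = Rational(1, 913) ≈ 0.0010953)
Add(k, Mul(-1, 30080)) = Add(Rational(1, 913), Mul(-1, 30080)) = Add(Rational(1, 913), -30080) = Rational(-27463039, 913)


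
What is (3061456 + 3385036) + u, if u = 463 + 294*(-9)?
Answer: 6444309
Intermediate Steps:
u = -2183 (u = 463 - 2646 = -2183)
(3061456 + 3385036) + u = (3061456 + 3385036) - 2183 = 6446492 - 2183 = 6444309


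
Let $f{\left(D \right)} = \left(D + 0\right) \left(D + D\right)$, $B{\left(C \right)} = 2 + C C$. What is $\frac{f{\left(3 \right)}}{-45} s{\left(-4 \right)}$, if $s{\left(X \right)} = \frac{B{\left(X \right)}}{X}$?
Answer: $\frac{9}{5} \approx 1.8$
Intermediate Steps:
$B{\left(C \right)} = 2 + C^{2}$
$s{\left(X \right)} = \frac{2 + X^{2}}{X}$
$f{\left(D \right)} = 2 D^{2}$ ($f{\left(D \right)} = D 2 D = 2 D^{2}$)
$\frac{f{\left(3 \right)}}{-45} s{\left(-4 \right)} = \frac{2 \cdot 3^{2}}{-45} \left(-4 + \frac{2}{-4}\right) = - \frac{2 \cdot 9}{45} \left(-4 + 2 \left(- \frac{1}{4}\right)\right) = \left(- \frac{1}{45}\right) 18 \left(-4 - \frac{1}{2}\right) = \left(- \frac{2}{5}\right) \left(- \frac{9}{2}\right) = \frac{9}{5}$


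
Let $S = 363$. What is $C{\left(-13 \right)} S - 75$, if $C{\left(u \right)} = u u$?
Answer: $61272$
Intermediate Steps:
$C{\left(u \right)} = u^{2}$
$C{\left(-13 \right)} S - 75 = \left(-13\right)^{2} \cdot 363 - 75 = 169 \cdot 363 - 75 = 61347 - 75 = 61272$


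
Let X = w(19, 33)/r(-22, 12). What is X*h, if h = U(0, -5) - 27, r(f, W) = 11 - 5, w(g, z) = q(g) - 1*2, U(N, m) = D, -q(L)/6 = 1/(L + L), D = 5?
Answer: 451/57 ≈ 7.9123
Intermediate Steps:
q(L) = -3/L (q(L) = -6/(L + L) = -6*1/(2*L) = -3/L)
U(N, m) = 5
w(g, z) = -2 - 3/g (w(g, z) = -3/g - 1*2 = -3/g - 2 = -2 - 3/g)
r(f, W) = 6
h = -22 (h = 5 - 27 = -22)
X = -41/114 (X = (-2 - 3/19)/6 = (-2 - 3*1/19)*(⅙) = (-2 - 3/19)*(⅙) = -41/19*⅙ = -41/114 ≈ -0.35965)
X*h = -41/114*(-22) = 451/57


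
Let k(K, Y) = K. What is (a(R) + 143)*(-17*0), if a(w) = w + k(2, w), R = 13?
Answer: 0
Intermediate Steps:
a(w) = 2 + w (a(w) = w + 2 = 2 + w)
(a(R) + 143)*(-17*0) = ((2 + 13) + 143)*(-17*0) = (15 + 143)*0 = 158*0 = 0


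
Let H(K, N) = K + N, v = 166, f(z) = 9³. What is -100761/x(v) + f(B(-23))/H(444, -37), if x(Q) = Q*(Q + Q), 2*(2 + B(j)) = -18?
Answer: -833079/22430584 ≈ -0.037140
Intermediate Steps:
B(j) = -11 (B(j) = -2 + (½)*(-18) = -2 - 9 = -11)
f(z) = 729
x(Q) = 2*Q² (x(Q) = Q*(2*Q) = 2*Q²)
-100761/x(v) + f(B(-23))/H(444, -37) = -100761/(2*166²) + 729/(444 - 37) = -100761/(2*27556) + 729/407 = -100761/55112 + 729*(1/407) = -100761*1/55112 + 729/407 = -100761/55112 + 729/407 = -833079/22430584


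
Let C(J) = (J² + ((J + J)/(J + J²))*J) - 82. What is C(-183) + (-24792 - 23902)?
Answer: -1390934/91 ≈ -15285.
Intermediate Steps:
C(J) = -82 + J² + 2*J²/(J + J²) (C(J) = (J² + ((2*J)/(J + J²))*J) - 82 = (J² + (2*J/(J + J²))*J) - 82 = (J² + 2*J²/(J + J²)) - 82 = -82 + J² + 2*J²/(J + J²))
C(-183) + (-24792 - 23902) = (-82 + (-183)² + (-183)³ - 80*(-183))/(1 - 183) + (-24792 - 23902) = (-82 + 33489 - 6128487 + 14640)/(-182) - 48694 = -1/182*(-6080440) - 48694 = 3040220/91 - 48694 = -1390934/91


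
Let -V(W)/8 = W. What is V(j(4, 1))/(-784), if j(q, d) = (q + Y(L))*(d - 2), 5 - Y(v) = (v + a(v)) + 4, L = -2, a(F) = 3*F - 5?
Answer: -9/49 ≈ -0.18367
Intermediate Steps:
a(F) = -5 + 3*F
Y(v) = 6 - 4*v (Y(v) = 5 - ((v + (-5 + 3*v)) + 4) = 5 - ((-5 + 4*v) + 4) = 5 - (-1 + 4*v) = 5 + (1 - 4*v) = 6 - 4*v)
j(q, d) = (-2 + d)*(14 + q) (j(q, d) = (q + (6 - 4*(-2)))*(d - 2) = (q + (6 + 8))*(-2 + d) = (q + 14)*(-2 + d) = (14 + q)*(-2 + d) = (-2 + d)*(14 + q))
V(W) = -8*W
V(j(4, 1))/(-784) = -8*(-28 - 2*4 + 14*1 + 1*4)/(-784) = -8*(-28 - 8 + 14 + 4)*(-1/784) = -8*(-18)*(-1/784) = 144*(-1/784) = -9/49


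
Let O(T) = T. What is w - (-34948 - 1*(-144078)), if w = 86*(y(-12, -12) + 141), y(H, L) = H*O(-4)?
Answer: -92876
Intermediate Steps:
y(H, L) = -4*H (y(H, L) = H*(-4) = -4*H)
w = 16254 (w = 86*(-4*(-12) + 141) = 86*(48 + 141) = 86*189 = 16254)
w - (-34948 - 1*(-144078)) = 16254 - (-34948 - 1*(-144078)) = 16254 - (-34948 + 144078) = 16254 - 1*109130 = 16254 - 109130 = -92876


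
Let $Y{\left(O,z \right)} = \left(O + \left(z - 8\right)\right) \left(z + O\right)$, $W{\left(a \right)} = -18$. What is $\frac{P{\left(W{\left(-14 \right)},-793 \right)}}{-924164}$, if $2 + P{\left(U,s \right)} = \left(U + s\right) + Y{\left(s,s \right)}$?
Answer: $- \frac{2527271}{924164} \approx -2.7347$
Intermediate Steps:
$Y{\left(O,z \right)} = \left(O + z\right) \left(-8 + O + z\right)$ ($Y{\left(O,z \right)} = \left(O + \left(z - 8\right)\right) \left(O + z\right) = \left(O + \left(-8 + z\right)\right) \left(O + z\right) = \left(-8 + O + z\right) \left(O + z\right) = \left(O + z\right) \left(-8 + O + z\right)$)
$P{\left(U,s \right)} = -2 + U - 15 s + 4 s^{2}$ ($P{\left(U,s \right)} = -2 + \left(\left(U + s\right) + \left(s^{2} + s^{2} - 8 s - 8 s + 2 s s\right)\right) = -2 + \left(\left(U + s\right) + \left(s^{2} + s^{2} - 8 s - 8 s + 2 s^{2}\right)\right) = -2 + \left(\left(U + s\right) + \left(- 16 s + 4 s^{2}\right)\right) = -2 + \left(U - 15 s + 4 s^{2}\right) = -2 + U - 15 s + 4 s^{2}$)
$\frac{P{\left(W{\left(-14 \right)},-793 \right)}}{-924164} = \frac{-2 - 18 - -11895 + 4 \left(-793\right)^{2}}{-924164} = \left(-2 - 18 + 11895 + 4 \cdot 628849\right) \left(- \frac{1}{924164}\right) = \left(-2 - 18 + 11895 + 2515396\right) \left(- \frac{1}{924164}\right) = 2527271 \left(- \frac{1}{924164}\right) = - \frac{2527271}{924164}$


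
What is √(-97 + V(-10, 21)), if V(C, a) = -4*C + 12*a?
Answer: √195 ≈ 13.964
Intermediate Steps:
√(-97 + V(-10, 21)) = √(-97 + (-4*(-10) + 12*21)) = √(-97 + (40 + 252)) = √(-97 + 292) = √195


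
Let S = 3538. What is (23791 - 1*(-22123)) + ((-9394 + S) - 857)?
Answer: 39201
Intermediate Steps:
(23791 - 1*(-22123)) + ((-9394 + S) - 857) = (23791 - 1*(-22123)) + ((-9394 + 3538) - 857) = (23791 + 22123) + (-5856 - 857) = 45914 - 6713 = 39201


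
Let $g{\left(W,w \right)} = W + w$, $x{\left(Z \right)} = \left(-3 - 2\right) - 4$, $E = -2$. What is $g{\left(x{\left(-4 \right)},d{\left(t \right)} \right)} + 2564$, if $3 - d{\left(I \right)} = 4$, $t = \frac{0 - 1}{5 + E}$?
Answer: $2554$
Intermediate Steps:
$t = - \frac{1}{3}$ ($t = \frac{0 - 1}{5 - 2} = - \frac{1}{3} \approx -0.33333$)
$d{\left(I \right)} = -1$ ($d{\left(I \right)} = 3 - 4 = -1$)
$x{\left(Z \right)} = -9$ ($x{\left(Z \right)} = -5 - 4 = -9$)
$g{\left(x{\left(-4 \right)},d{\left(t \right)} \right)} + 2564 = \left(-9 - 1\right) + 2564 = -10 + 2564 = 2554$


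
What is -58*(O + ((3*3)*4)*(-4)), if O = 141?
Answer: 174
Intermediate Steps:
-58*(O + ((3*3)*4)*(-4)) = -58*(141 + ((3*3)*4)*(-4)) = -58*(141 + (9*4)*(-4)) = -58*(141 + 36*(-4)) = -58*(141 - 144) = -58*(-3) = 174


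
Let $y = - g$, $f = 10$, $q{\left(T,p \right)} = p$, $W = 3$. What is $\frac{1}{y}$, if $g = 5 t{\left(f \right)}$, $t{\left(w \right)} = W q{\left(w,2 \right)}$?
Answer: $- \frac{1}{30} \approx -0.033333$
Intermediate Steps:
$t{\left(w \right)} = 6$ ($t{\left(w \right)} = 3 \cdot 2 = 6$)
$g = 30$ ($g = 5 \cdot 6 = 30$)
$y = -30$ ($y = \left(-1\right) 30 = -30$)
$\frac{1}{y} = \frac{1}{-30} = - \frac{1}{30}$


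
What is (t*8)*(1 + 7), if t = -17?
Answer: -1088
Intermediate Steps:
(t*8)*(1 + 7) = (-17*8)*(1 + 7) = -136*8 = -1088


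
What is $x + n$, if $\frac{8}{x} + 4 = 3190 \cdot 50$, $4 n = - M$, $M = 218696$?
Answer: $- \frac{1090035537}{19937} \approx -54674.0$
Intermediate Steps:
$n = -54674$ ($n = \frac{\left(-1\right) 218696}{4} = \frac{1}{4} \left(-218696\right) = -54674$)
$x = \frac{1}{19937}$ ($x = \frac{8}{-4 + 3190 \cdot 50} = \frac{8}{-4 + 159500} = \frac{8}{159496} = 8 \cdot \frac{1}{159496} = \frac{1}{19937} \approx 5.0158 \cdot 10^{-5}$)
$x + n = \frac{1}{19937} - 54674 = - \frac{1090035537}{19937}$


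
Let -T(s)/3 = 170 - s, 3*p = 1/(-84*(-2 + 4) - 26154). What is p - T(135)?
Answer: 8291429/78966 ≈ 105.00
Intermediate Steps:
p = -1/78966 (p = 1/(3*(-84*(-2 + 4) - 26154)) = 1/(3*(-84*2 - 26154)) = 1/(3*(-168 - 26154)) = (1/3)/(-26322) = (1/3)*(-1/26322) = -1/78966 ≈ -1.2664e-5)
T(s) = -510 + 3*s (T(s) = -3*(170 - s) = -510 + 3*s)
p - T(135) = -1/78966 - (-510 + 3*135) = -1/78966 - (-510 + 405) = -1/78966 - 1*(-105) = -1/78966 + 105 = 8291429/78966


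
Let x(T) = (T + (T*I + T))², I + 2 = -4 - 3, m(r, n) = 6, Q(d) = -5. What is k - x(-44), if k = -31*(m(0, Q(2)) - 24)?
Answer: -94306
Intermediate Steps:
I = -9 (I = -2 + (-4 - 3) = -2 - 7 = -9)
x(T) = 49*T² (x(T) = (T + (T*(-9) + T))² = (T + (-9*T + T))² = (T - 8*T)² = (-7*T)² = 49*T²)
k = 558 (k = -31*(6 - 24) = -31*(-18) = 558)
k - x(-44) = 558 - 49*(-44)² = 558 - 49*1936 = 558 - 1*94864 = 558 - 94864 = -94306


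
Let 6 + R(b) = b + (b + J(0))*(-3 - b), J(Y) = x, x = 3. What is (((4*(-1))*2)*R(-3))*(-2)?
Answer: -144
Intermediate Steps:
J(Y) = 3
R(b) = -6 + b + (-3 - b)*(3 + b) (R(b) = -6 + (b + (b + 3)*(-3 - b)) = -6 + (b + (3 + b)*(-3 - b)) = -6 + (b + (-3 - b)*(3 + b)) = -6 + b + (-3 - b)*(3 + b))
(((4*(-1))*2)*R(-3))*(-2) = (((4*(-1))*2)*(-15 - 1*(-3)**2 - 5*(-3)))*(-2) = ((-4*2)*(-15 - 1*9 + 15))*(-2) = -8*(-15 - 9 + 15)*(-2) = -8*(-9)*(-2) = 72*(-2) = -144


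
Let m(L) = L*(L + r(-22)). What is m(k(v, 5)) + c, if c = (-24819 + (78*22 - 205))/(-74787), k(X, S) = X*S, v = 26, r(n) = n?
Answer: 1050032788/74787 ≈ 14040.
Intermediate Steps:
k(X, S) = S*X
m(L) = L*(-22 + L) (m(L) = L*(L - 22) = L*(-22 + L))
c = 23308/74787 (c = (-24819 + (1716 - 205))*(-1/74787) = (-24819 + 1511)*(-1/74787) = -23308*(-1/74787) = 23308/74787 ≈ 0.31166)
m(k(v, 5)) + c = (5*26)*(-22 + 5*26) + 23308/74787 = 130*(-22 + 130) + 23308/74787 = 130*108 + 23308/74787 = 14040 + 23308/74787 = 1050032788/74787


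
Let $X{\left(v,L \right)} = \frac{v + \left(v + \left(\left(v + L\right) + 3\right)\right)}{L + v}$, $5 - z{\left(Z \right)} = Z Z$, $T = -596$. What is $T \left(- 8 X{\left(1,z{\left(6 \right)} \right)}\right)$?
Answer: $\frac{11920}{3} \approx 3973.3$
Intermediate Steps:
$z{\left(Z \right)} = 5 - Z^{2}$ ($z{\left(Z \right)} = 5 - Z Z = 5 - Z^{2}$)
$X{\left(v,L \right)} = \frac{3 + L + 3 v}{L + v}$ ($X{\left(v,L \right)} = \frac{v + \left(v + \left(\left(L + v\right) + 3\right)\right)}{L + v} = \frac{v + \left(v + \left(3 + L + v\right)\right)}{L + v} = \frac{v + \left(3 + L + 2 v\right)}{L + v} = \frac{3 + L + 3 v}{L + v}$)
$T \left(- 8 X{\left(1,z{\left(6 \right)} \right)}\right) = - 596 \left(- 8 \frac{3 + \left(5 - 6^{2}\right) + 3 \cdot 1}{\left(5 - 6^{2}\right) + 1}\right) = - 596 \left(- 8 \frac{3 + \left(5 - 36\right) + 3}{\left(5 - 36\right) + 1}\right) = - 596 \left(- 8 \frac{3 - 31 + 3}{-31 + 1}\right) = - 596 \left(- 8 \frac{1}{-30} \left(-25\right)\right) = - 596 \left(- 8 \left(\left(- \frac{1}{30}\right) \left(-25\right)\right)\right) = - 596 \left(\left(-8\right) \frac{5}{6}\right) = \left(-596\right) \left(- \frac{20}{3}\right) = \frac{11920}{3}$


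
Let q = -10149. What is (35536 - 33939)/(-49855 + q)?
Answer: -1597/60004 ≈ -0.026615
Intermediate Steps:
(35536 - 33939)/(-49855 + q) = (35536 - 33939)/(-49855 - 10149) = 1597/(-60004) = 1597*(-1/60004) = -1597/60004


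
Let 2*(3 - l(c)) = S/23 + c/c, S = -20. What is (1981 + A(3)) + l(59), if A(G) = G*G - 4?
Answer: 91491/46 ≈ 1988.9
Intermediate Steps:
l(c) = 135/46 (l(c) = 3 - (-20/23 + c/c)/2 = 3 - (-20*1/23 + 1)/2 = 3 - (-20/23 + 1)/2 = 3 - 1/2*3/23 = 3 - 3/46 = 135/46)
A(G) = -4 + G**2 (A(G) = G**2 - 4 = -4 + G**2)
(1981 + A(3)) + l(59) = (1981 + (-4 + 3**2)) + 135/46 = (1981 + (-4 + 9)) + 135/46 = (1981 + 5) + 135/46 = 1986 + 135/46 = 91491/46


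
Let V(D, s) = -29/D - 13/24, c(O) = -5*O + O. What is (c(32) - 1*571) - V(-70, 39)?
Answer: -587053/840 ≈ -698.87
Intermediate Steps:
c(O) = -4*O
V(D, s) = -13/24 - 29/D (V(D, s) = -29/D - 13*1/24 = -29/D - 13/24 = -13/24 - 29/D)
(c(32) - 1*571) - V(-70, 39) = (-4*32 - 1*571) - (-13/24 - 29/(-70)) = (-128 - 571) - (-13/24 - 29*(-1/70)) = -699 - (-13/24 + 29/70) = -699 - 1*(-107/840) = -699 + 107/840 = -587053/840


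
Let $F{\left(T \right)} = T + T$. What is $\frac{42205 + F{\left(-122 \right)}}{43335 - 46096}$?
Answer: $- \frac{41961}{2761} \approx -15.198$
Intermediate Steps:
$F{\left(T \right)} = 2 T$
$\frac{42205 + F{\left(-122 \right)}}{43335 - 46096} = \frac{42205 + 2 \left(-122\right)}{43335 - 46096} = \frac{42205 - 244}{-2761} = 41961 \left(- \frac{1}{2761}\right) = - \frac{41961}{2761}$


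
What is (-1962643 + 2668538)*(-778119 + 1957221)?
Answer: 832322206290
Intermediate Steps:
(-1962643 + 2668538)*(-778119 + 1957221) = 705895*1179102 = 832322206290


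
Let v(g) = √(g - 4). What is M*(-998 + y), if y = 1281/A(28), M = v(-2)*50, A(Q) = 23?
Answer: -1083650*I*√6/23 ≈ -1.1541e+5*I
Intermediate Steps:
v(g) = √(-4 + g)
M = 50*I*√6 (M = √(-4 - 2)*50 = √(-6)*50 = (I*√6)*50 = 50*I*√6 ≈ 122.47*I)
y = 1281/23 ≈ 55.696
M*(-998 + y) = (50*I*√6)*(-998 + 1281/23) = (50*I*√6)*(-21673/23) = -1083650*I*√6/23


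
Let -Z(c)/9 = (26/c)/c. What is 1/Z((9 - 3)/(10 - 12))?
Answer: -1/26 ≈ -0.038462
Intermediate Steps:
Z(c) = -234/c**2 (Z(c) = -9*26/c/c = -234/c**2)
1/Z((9 - 3)/(10 - 12)) = 1/(-234*(10 - 12)**2/(9 - 3)**2) = 1/(-234/(6/(-2))**2) = 1/(-234/(6*(-1/2))**2) = 1/(-234/(-3)**2) = 1/(-234*1/9) = 1/(-26) = -1/26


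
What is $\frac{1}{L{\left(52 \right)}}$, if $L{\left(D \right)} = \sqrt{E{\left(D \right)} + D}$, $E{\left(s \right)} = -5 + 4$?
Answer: $\frac{\sqrt{51}}{51} \approx 0.14003$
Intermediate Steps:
$E{\left(s \right)} = -1$
$L{\left(D \right)} = \sqrt{-1 + D}$
$\frac{1}{L{\left(52 \right)}} = \frac{1}{\sqrt{-1 + 52}} = \frac{1}{\sqrt{51}} = \frac{\sqrt{51}}{51}$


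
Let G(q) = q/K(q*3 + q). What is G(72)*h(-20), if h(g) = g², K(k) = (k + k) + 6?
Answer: 4800/97 ≈ 49.485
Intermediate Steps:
K(k) = 6 + 2*k (K(k) = 2*k + 6 = 6 + 2*k)
G(q) = q/(6 + 8*q) (G(q) = q/(6 + 2*(q*3 + q)) = q/(6 + 2*(3*q + q)) = q/(6 + 2*(4*q)) = q/(6 + 8*q))
G(72)*h(-20) = ((½)*72/(3 + 4*72))*(-20)² = ((½)*72/(3 + 288))*400 = ((½)*72/291)*400 = ((½)*72*(1/291))*400 = (12/97)*400 = 4800/97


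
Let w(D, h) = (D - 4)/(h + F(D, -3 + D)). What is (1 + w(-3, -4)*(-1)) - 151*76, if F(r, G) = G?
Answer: -114757/10 ≈ -11476.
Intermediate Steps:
w(D, h) = (-4 + D)/(-3 + D + h) (w(D, h) = (D - 4)/(h + (-3 + D)) = (-4 + D)/(-3 + D + h))
(1 + w(-3, -4)*(-1)) - 151*76 = (1 + ((-4 - 3)/(-3 - 3 - 4))*(-1)) - 151*76 = (1 + (-7/(-10))*(-1)) - 11476 = (1 - 1/10*(-7)*(-1)) - 11476 = (1 + (7/10)*(-1)) - 11476 = (1 - 7/10) - 11476 = 3/10 - 11476 = -114757/10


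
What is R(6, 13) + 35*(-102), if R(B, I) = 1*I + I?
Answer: -3544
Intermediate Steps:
R(B, I) = 2*I (R(B, I) = I + I = 2*I)
R(6, 13) + 35*(-102) = 2*13 + 35*(-102) = 26 - 3570 = -3544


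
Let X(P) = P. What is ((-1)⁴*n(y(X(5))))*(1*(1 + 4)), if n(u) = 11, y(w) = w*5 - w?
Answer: 55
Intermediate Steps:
y(w) = 4*w (y(w) = 5*w - w = 4*w)
((-1)⁴*n(y(X(5))))*(1*(1 + 4)) = ((-1)⁴*11)*(1*(1 + 4)) = (1*11)*(1*5) = 11*5 = 55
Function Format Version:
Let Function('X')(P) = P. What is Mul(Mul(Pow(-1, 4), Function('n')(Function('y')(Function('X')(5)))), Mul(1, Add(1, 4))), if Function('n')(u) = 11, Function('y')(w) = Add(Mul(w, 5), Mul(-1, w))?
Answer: 55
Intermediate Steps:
Function('y')(w) = Mul(4, w) (Function('y')(w) = Add(Mul(5, w), Mul(-1, w)) = Mul(4, w))
Mul(Mul(Pow(-1, 4), Function('n')(Function('y')(Function('X')(5)))), Mul(1, Add(1, 4))) = Mul(Mul(Pow(-1, 4), 11), Mul(1, Add(1, 4))) = Mul(Mul(1, 11), Mul(1, 5)) = Mul(11, 5) = 55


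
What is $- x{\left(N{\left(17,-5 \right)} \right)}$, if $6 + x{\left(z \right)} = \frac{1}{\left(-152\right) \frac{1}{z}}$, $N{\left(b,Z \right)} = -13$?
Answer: $\frac{899}{152} \approx 5.9145$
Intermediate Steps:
$x{\left(z \right)} = -6 - \frac{z}{152}$ ($x{\left(z \right)} = -6 + \frac{1}{\left(-152\right) \frac{1}{z}} = -6 - \frac{z}{152}$)
$- x{\left(N{\left(17,-5 \right)} \right)} = - (-6 - - \frac{13}{152}) = - (-6 + \frac{13}{152}) = \left(-1\right) \left(- \frac{899}{152}\right) = \frac{899}{152}$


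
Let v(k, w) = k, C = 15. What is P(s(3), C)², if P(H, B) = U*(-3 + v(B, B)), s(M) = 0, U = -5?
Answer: 3600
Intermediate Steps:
P(H, B) = 15 - 5*B (P(H, B) = -5*(-3 + B) = 15 - 5*B)
P(s(3), C)² = (15 - 5*15)² = (15 - 75)² = (-60)² = 3600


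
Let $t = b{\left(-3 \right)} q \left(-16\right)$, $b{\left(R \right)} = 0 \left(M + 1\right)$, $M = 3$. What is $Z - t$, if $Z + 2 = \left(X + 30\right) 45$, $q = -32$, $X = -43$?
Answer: $-587$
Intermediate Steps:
$b{\left(R \right)} = 0$ ($b{\left(R \right)} = 0 \left(3 + 1\right) = 0 \cdot 4 = 0$)
$Z = -587$ ($Z = -2 + \left(-43 + 30\right) 45 = -2 - 585 = -587$)
$t = 0$ ($t = 0 \left(-32\right) \left(-16\right) = 0 \left(-16\right) = 0$)
$Z - t = -587 - 0 = -587 + 0 = -587$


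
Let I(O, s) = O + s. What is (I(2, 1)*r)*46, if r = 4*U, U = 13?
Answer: 7176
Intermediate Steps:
r = 52 (r = 4*13 = 52)
(I(2, 1)*r)*46 = ((2 + 1)*52)*46 = (3*52)*46 = 156*46 = 7176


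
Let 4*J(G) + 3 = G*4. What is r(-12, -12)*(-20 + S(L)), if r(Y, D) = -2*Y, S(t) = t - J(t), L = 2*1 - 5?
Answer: -462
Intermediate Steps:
J(G) = -¾ + G (J(G) = -¾ + (G*4)/4 = -¾ + (4*G)/4 = -¾ + G)
L = -3 (L = 2 - 5 = -3)
S(t) = ¾ (S(t) = t - (-¾ + t) = t + (¾ - t) = ¾)
r(-12, -12)*(-20 + S(L)) = (-2*(-12))*(-20 + ¾) = 24*(-77/4) = -462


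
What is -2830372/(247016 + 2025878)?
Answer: -1415186/1136447 ≈ -1.2453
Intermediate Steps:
-2830372/(247016 + 2025878) = -2830372/2272894 = -1*1415186/1136447 = -1415186/1136447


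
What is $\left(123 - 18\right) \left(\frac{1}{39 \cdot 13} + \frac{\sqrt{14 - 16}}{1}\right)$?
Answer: $\frac{35}{169} + 105 i \sqrt{2} \approx 0.2071 + 148.49 i$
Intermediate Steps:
$\left(123 - 18\right) \left(\frac{1}{39 \cdot 13} + \frac{\sqrt{14 - 16}}{1}\right) = 105 \left(\frac{1}{39} \cdot \frac{1}{13} + \sqrt{-2} \cdot 1\right) = 105 \left(\frac{1}{507} + i \sqrt{2} \cdot 1\right) = 105 \left(\frac{1}{507} + i \sqrt{2}\right) = \frac{35}{169} + 105 i \sqrt{2}$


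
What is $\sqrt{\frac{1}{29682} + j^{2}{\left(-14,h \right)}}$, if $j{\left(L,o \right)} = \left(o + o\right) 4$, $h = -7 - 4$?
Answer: $\frac{\sqrt{758069734882}}{9894} \approx 88.0$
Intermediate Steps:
$h = -11$
$j{\left(L,o \right)} = 8 o$ ($j{\left(L,o \right)} = 2 o 4 = 8 o$)
$\sqrt{\frac{1}{29682} + j^{2}{\left(-14,h \right)}} = \sqrt{\frac{1}{29682} + \left(8 \left(-11\right)\right)^{2}} = \sqrt{\frac{1}{29682} + \left(-88\right)^{2}} = \sqrt{\frac{1}{29682} + 7744} = \sqrt{\frac{229857409}{29682}} = \frac{\sqrt{758069734882}}{9894}$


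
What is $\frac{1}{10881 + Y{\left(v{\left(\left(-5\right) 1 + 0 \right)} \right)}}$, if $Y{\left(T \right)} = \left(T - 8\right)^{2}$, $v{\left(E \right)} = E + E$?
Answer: $\frac{1}{11205} \approx 8.9246 \cdot 10^{-5}$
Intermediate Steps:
$v{\left(E \right)} = 2 E$
$Y{\left(T \right)} = \left(-8 + T\right)^{2}$
$\frac{1}{10881 + Y{\left(v{\left(\left(-5\right) 1 + 0 \right)} \right)}} = \frac{1}{10881 + \left(-8 + 2 \left(\left(-5\right) 1 + 0\right)\right)^{2}} = \frac{1}{10881 + \left(-8 + 2 \left(-5 + 0\right)\right)^{2}} = \frac{1}{10881 + \left(-8 + 2 \left(-5\right)\right)^{2}} = \frac{1}{10881 + \left(-8 - 10\right)^{2}} = \frac{1}{10881 + \left(-18\right)^{2}} = \frac{1}{10881 + 324} = \frac{1}{11205}$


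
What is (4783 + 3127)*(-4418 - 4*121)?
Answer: -38774820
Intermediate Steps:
(4783 + 3127)*(-4418 - 4*121) = 7910*(-4418 - 484) = 7910*(-4902) = -38774820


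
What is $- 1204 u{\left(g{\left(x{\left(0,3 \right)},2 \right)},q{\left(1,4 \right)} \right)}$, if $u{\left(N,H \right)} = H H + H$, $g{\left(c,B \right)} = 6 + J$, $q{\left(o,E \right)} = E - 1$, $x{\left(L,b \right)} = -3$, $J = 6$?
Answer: $-14448$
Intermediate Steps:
$q{\left(o,E \right)} = -1 + E$ ($q{\left(o,E \right)} = E - 1 = -1 + E$)
$g{\left(c,B \right)} = 12$ ($g{\left(c,B \right)} = 6 + 6 = 12$)
$u{\left(N,H \right)} = H + H^{2}$ ($u{\left(N,H \right)} = H^{2} + H = H + H^{2}$)
$- 1204 u{\left(g{\left(x{\left(0,3 \right)},2 \right)},q{\left(1,4 \right)} \right)} = - 1204 \left(-1 + 4\right) \left(1 + \left(-1 + 4\right)\right) = - 1204 \cdot 3 \left(1 + 3\right) = - 1204 \cdot 3 \cdot 4 = \left(-1204\right) 12 = -14448$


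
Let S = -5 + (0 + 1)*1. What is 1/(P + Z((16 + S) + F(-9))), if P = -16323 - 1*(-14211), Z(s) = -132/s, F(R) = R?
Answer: -1/2156 ≈ -0.00046382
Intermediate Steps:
S = -4 (S = -5 + 1*1 = -5 + 1 = -4)
P = -2112 (P = -16323 + 14211 = -2112)
1/(P + Z((16 + S) + F(-9))) = 1/(-2112 - 132/((16 - 4) - 9)) = 1/(-2112 - 132/(12 - 9)) = 1/(-2112 - 132/3) = 1/(-2112 - 132*⅓) = 1/(-2112 - 44) = 1/(-2156) = -1/2156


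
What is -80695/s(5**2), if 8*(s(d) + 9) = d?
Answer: 645560/47 ≈ 13735.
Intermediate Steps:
s(d) = -9 + d/8
-80695/s(5**2) = -80695/(-9 + (1/8)*5**2) = -80695/(-9 + (1/8)*25) = -80695/(-9 + 25/8) = -80695/(-47/8) = -80695*(-8/47) = 645560/47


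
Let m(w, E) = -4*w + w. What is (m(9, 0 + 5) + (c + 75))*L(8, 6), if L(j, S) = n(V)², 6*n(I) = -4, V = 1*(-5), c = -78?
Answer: -40/3 ≈ -13.333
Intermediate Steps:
V = -5
n(I) = -⅔ (n(I) = (⅙)*(-4) = -⅔)
m(w, E) = -3*w
L(j, S) = 4/9 (L(j, S) = (-⅔)² = 4/9)
(m(9, 0 + 5) + (c + 75))*L(8, 6) = (-3*9 + (-78 + 75))*(4/9) = (-27 - 3)*(4/9) = -30*4/9 = -40/3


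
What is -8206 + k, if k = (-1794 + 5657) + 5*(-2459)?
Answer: -16638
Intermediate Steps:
k = -8432 (k = 3863 - 12295 = -8432)
-8206 + k = -8206 - 8432 = -16638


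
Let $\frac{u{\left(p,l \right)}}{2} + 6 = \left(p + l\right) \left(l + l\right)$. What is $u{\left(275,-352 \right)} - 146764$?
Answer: $-38360$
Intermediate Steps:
$u{\left(p,l \right)} = -12 + 4 l \left(l + p\right)$ ($u{\left(p,l \right)} = -12 + 2 \left(p + l\right) \left(l + l\right) = -12 + 2 \left(l + p\right) 2 l = -12 + 2 \cdot 2 l \left(l + p\right) = -12 + 4 l \left(l + p\right)$)
$u{\left(275,-352 \right)} - 146764 = \left(-12 + 4 \left(-352\right)^{2} + 4 \left(-352\right) 275\right) - 146764 = \left(-12 + 4 \cdot 123904 - 387200\right) - 146764 = \left(-12 + 495616 - 387200\right) - 146764 = 108404 - 146764 = -38360$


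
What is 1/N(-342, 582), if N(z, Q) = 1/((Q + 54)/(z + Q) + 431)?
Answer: 8673/20 ≈ 433.65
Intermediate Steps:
N(z, Q) = 1/(431 + (54 + Q)/(Q + z)) (N(z, Q) = 1/((54 + Q)/(Q + z) + 431) = 1/(431 + (54 + Q)/(Q + z)))
1/N(-342, 582) = 1/((582 - 342)/(54 + 431*(-342) + 432*582)) = 1/(240/(54 - 147402 + 251424)) = 1/(240/104076) = 1/((1/104076)*240) = 1/(20/8673) = 8673/20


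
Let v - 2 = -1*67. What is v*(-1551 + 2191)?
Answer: -41600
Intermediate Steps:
v = -65 (v = 2 - 1*67 = 2 - 67 = -65)
v*(-1551 + 2191) = -65*(-1551 + 2191) = -65*640 = -41600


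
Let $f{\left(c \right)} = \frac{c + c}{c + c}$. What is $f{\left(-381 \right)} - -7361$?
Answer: $7362$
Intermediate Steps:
$f{\left(c \right)} = 1$ ($f{\left(c \right)} = \frac{2 c}{2 c} = 2 c \frac{1}{2 c} = 1$)
$f{\left(-381 \right)} - -7361 = 1 - -7361 = 1 + 7361 = 7362$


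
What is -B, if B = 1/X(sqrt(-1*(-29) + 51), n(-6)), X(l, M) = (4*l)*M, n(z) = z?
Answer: sqrt(5)/480 ≈ 0.0046585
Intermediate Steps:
X(l, M) = 4*M*l
B = -sqrt(5)/480 (B = 1/(4*(-6)*sqrt(-1*(-29) + 51)) = 1/(4*(-6)*sqrt(29 + 51)) = 1/(4*(-6)*sqrt(80)) = 1/(4*(-6)*(4*sqrt(5))) = 1/(-96*sqrt(5)) = -sqrt(5)/480 ≈ -0.0046585)
-B = -(-1)*sqrt(5)/480 = sqrt(5)/480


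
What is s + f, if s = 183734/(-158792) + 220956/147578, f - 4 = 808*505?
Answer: 2390548758152761/5858551444 ≈ 4.0804e+5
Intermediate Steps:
f = 408044 (f = 4 + 808*505 = 4 + 408040 = 408044)
s = 1992737225/5858551444 (s = 183734*(-1/158792) + 220956*(1/147578) = -91867/79396 + 110478/73789 = 1992737225/5858551444 ≈ 0.34014)
s + f = 1992737225/5858551444 + 408044 = 2390548758152761/5858551444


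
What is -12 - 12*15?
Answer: -192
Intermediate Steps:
-12 - 12*15 = -12 - 180 = -192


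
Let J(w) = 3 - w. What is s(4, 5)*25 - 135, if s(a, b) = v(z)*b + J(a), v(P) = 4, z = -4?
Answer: 340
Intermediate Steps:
s(a, b) = 3 - a + 4*b (s(a, b) = 4*b + (3 - a) = 3 - a + 4*b)
s(4, 5)*25 - 135 = (3 - 1*4 + 4*5)*25 - 135 = (3 - 4 + 20)*25 - 135 = 19*25 - 135 = 475 - 135 = 340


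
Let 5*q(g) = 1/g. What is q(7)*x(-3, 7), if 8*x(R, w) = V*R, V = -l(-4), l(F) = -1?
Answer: -3/280 ≈ -0.010714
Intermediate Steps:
q(g) = 1/(5*g) (q(g) = (1/g)/5 = 1/(5*g))
V = 1 (V = -1*(-1) = 1)
x(R, w) = R/8 (x(R, w) = (1*R)/8 = R/8)
q(7)*x(-3, 7) = ((1/5)/7)*((1/8)*(-3)) = ((1/5)*(1/7))*(-3/8) = (1/35)*(-3/8) = -3/280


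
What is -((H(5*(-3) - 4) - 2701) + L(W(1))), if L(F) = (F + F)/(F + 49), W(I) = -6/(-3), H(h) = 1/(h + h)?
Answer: 5234437/1938 ≈ 2700.9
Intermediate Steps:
H(h) = 1/(2*h)
W(I) = 2 (W(I) = -6*(-⅓) = 2)
L(F) = 2*F/(49 + F) (L(F) = (2*F)/(49 + F) = 2*F/(49 + F))
-((H(5*(-3) - 4) - 2701) + L(W(1))) = -((1/(2*(5*(-3) - 4)) - 2701) + 2*2/(49 + 2)) = -((1/(2*(-15 - 4)) - 2701) + 2*2/51) = -(((½)/(-19) - 2701) + 2*2*(1/51)) = -(((½)*(-1/19) - 2701) + 4/51) = -((-1/38 - 2701) + 4/51) = -(-102639/38 + 4/51) = -1*(-5234437/1938) = 5234437/1938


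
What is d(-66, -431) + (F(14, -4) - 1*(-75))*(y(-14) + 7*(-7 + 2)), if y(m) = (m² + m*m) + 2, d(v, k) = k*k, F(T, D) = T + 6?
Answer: 219866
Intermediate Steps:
F(T, D) = 6 + T
d(v, k) = k²
y(m) = 2 + 2*m² (y(m) = (m² + m²) + 2 = 2*m² + 2 = 2 + 2*m²)
d(-66, -431) + (F(14, -4) - 1*(-75))*(y(-14) + 7*(-7 + 2)) = (-431)² + ((6 + 14) - 1*(-75))*((2 + 2*(-14)²) + 7*(-7 + 2)) = 185761 + (20 + 75)*((2 + 2*196) + 7*(-5)) = 185761 + 95*((2 + 392) - 35) = 185761 + 95*(394 - 35) = 185761 + 95*359 = 185761 + 34105 = 219866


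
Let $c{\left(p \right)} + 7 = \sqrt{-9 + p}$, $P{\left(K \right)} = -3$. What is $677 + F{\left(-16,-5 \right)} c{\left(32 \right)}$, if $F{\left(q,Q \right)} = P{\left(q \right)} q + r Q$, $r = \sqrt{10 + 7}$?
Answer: $677 - \left(7 - \sqrt{23}\right) \left(48 - 5 \sqrt{17}\right) \approx 616.64$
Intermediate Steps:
$r = \sqrt{17} \approx 4.1231$
$c{\left(p \right)} = -7 + \sqrt{-9 + p}$
$F{\left(q,Q \right)} = - 3 q + Q \sqrt{17}$ ($F{\left(q,Q \right)} = - 3 q + \sqrt{17} Q = - 3 q + Q \sqrt{17}$)
$677 + F{\left(-16,-5 \right)} c{\left(32 \right)} = 677 + \left(\left(-3\right) \left(-16\right) - 5 \sqrt{17}\right) \left(-7 + \sqrt{-9 + 32}\right) = 677 + \left(48 - 5 \sqrt{17}\right) \left(-7 + \sqrt{23}\right) = 677 + \left(-7 + \sqrt{23}\right) \left(48 - 5 \sqrt{17}\right)$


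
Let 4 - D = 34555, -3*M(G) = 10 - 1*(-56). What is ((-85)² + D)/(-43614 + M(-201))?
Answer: 13663/21818 ≈ 0.62623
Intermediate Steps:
M(G) = -22 (M(G) = -(10 - 1*(-56))/3 = -(10 + 56)/3 = -⅓*66 = -22)
D = -34551 (D = 4 - 1*34555 = 4 - 34555 = -34551)
((-85)² + D)/(-43614 + M(-201)) = ((-85)² - 34551)/(-43614 - 22) = (7225 - 34551)/(-43636) = -27326*(-1/43636) = 13663/21818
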